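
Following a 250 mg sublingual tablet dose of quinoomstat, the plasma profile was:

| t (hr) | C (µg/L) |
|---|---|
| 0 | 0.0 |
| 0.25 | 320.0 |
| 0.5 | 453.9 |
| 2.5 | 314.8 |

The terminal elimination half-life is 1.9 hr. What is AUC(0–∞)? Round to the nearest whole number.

AUC = 1768 µg/L·hr

Trapezoidal AUC_0→2.5:
  [0→0.25]: (0.0+320.0)/2 × 0.25 = 40.0
  [0.25→0.5]: (320.0+453.9)/2 × 0.25 = 96.7375
  [0.5→2.5]: (453.9+314.8)/2 × 2 = 768.7
  Sum = 905.4375 µg/L·hr
k_e = ln2 / t½ = 0.693147 / 1.9 = 0.3648 hr^-1
Extrapolated tail: C_last / k_e = 314.8 / 0.3648 = 862.939
AUC_0→∞ = 905.4375 + 862.939 = 1768.3765 µg/L·hr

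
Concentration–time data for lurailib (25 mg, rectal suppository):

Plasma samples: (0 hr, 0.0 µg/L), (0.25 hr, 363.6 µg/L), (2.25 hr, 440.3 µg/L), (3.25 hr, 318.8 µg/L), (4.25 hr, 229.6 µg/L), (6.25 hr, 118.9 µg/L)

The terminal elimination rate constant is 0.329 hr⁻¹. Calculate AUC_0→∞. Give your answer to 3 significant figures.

Trapezoidal AUC_0→6.25:
  [0→0.25]: (0.0+363.6)/2 × 0.25 = 45.45
  [0.25→2.25]: (363.6+440.3)/2 × 2 = 803.9
  [2.25→3.25]: (440.3+318.8)/2 × 1 = 379.55
  [3.25→4.25]: (318.8+229.6)/2 × 1 = 274.2
  [4.25→6.25]: (229.6+118.9)/2 × 2 = 348.5
  Sum = 1851.6 µg/L·hr
Extrapolated tail: C_last / k_e = 118.9 / 0.329 = 361.398
AUC_0→∞ = 1851.6 + 361.398 = 2212.998 µg/L·hr

AUC = 2210 µg/L·hr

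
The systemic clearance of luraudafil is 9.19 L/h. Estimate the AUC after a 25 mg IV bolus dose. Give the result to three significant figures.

AUC_0→∞ = Dose_iv / CL
        = 25 / 9.19 = 2.72035 mg/L·h

AUC = 2.72 mg/L·h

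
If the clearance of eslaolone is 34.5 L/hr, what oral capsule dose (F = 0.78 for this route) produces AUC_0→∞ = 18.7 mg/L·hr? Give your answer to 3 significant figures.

Dose = CL × AUC_0→∞ / F
     = 34.5 × 18.7 / 0.78 = 827.115 mg

Dose = 827 mg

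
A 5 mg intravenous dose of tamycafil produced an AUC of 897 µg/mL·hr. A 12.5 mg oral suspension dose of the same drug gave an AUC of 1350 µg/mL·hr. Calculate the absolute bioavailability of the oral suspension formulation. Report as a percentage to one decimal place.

F = (AUC_ev / D_ev) / (AUC_iv / D_iv)
  = (1350/12.5) / (897/5)
  = 108 / 179.4 = 0.6020
  = 60.20%

F = 60.2%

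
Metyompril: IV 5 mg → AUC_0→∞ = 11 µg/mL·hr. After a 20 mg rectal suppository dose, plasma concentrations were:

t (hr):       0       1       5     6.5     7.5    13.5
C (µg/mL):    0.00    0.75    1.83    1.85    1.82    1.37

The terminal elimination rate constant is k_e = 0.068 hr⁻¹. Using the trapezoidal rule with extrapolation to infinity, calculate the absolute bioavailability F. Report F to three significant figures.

F = 0.906

Trapezoidal AUC_0→13.5 (rectal suppository):
  [0→1]: (0.00+0.75)/2 × 1 = 0.375
  [1→5]: (0.75+1.83)/2 × 4 = 5.16
  [5→6.5]: (1.83+1.85)/2 × 1.5 = 2.76
  [6.5→7.5]: (1.85+1.82)/2 × 1 = 1.835
  [7.5→13.5]: (1.82+1.37)/2 × 6 = 9.57
  Sum = 19.7 µg/mL·hr
Tail: C_last/k_e = 1.37/0.068 = 20.147
AUC_0→∞ (rectal suppository) = 19.7 + 20.147 = 39.847 µg/mL·hr
F = (AUC_ev/D_ev)/(AUC_iv/D_iv) = (39.847/20)/(11/5) = 1.99235/2.2 = 0.9056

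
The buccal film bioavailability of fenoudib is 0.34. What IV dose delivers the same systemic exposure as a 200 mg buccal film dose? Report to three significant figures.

D_iv = 68.0 mg

Systemic exposure from an extravascular dose = F × D_ev, so the equivalent IV dose is F × D_ev.
D_iv = F × D_ev = 0.34 × 200 = 68 mg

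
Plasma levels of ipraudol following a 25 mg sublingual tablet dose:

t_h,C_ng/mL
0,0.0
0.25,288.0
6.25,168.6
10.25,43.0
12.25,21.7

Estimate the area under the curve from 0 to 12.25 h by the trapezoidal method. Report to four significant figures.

AUC = 1894 ng/mL·h

Trapezoidal AUC_0→12.25:
  [0→0.25]: (0.0+288.0)/2 × 0.25 = 36.0
  [0.25→6.25]: (288.0+168.6)/2 × 6 = 1369.8
  [6.25→10.25]: (168.6+43.0)/2 × 4 = 423.2
  [10.25→12.25]: (43.0+21.7)/2 × 2 = 64.7
  Sum = 1893.7 ng/mL·h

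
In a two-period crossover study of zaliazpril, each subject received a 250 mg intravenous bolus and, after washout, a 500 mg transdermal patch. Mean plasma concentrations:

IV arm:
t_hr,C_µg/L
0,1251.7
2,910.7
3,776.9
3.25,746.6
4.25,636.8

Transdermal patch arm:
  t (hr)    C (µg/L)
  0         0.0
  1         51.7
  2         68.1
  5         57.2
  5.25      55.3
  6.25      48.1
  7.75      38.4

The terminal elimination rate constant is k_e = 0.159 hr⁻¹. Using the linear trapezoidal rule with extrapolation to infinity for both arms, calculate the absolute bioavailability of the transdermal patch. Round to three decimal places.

F = 0.041

Trapezoidal AUC_0→4.25 (IV):
  [0→2]: (1251.7+910.7)/2 × 2 = 2162.4
  [2→3]: (910.7+776.9)/2 × 1 = 843.8
  [3→3.25]: (776.9+746.6)/2 × 0.25 = 190.4375
  [3.25→4.25]: (746.6+636.8)/2 × 1 = 691.7
  Sum = 3888.3375 µg/L·hr
IV tail: 636.8/0.159 = 4005.031; AUC_iv,0→∞ = 3888.3375 + 4005.031 = 7893.3685 µg/L·hr
Trapezoidal AUC_0→7.75 (transdermal patch):
  [0→1]: (0.0+51.7)/2 × 1 = 25.85
  [1→2]: (51.7+68.1)/2 × 1 = 59.9
  [2→5]: (68.1+57.2)/2 × 3 = 187.95
  [5→5.25]: (57.2+55.3)/2 × 0.25 = 14.0625
  [5.25→6.25]: (55.3+48.1)/2 × 1 = 51.7
  [6.25→7.75]: (48.1+38.4)/2 × 1.5 = 64.875
  Sum = 404.3375 µg/L·hr
transdermal patch tail: 38.4/0.159 = 241.509; AUC_ev,0→∞ = 404.3375 + 241.509 = 645.8465 µg/L·hr
F = (AUC_ev/D_ev)/(AUC_iv/D_iv) = (645.8465/500)/(7893.3685/250) = 1.291693/31.573474 = 0.0409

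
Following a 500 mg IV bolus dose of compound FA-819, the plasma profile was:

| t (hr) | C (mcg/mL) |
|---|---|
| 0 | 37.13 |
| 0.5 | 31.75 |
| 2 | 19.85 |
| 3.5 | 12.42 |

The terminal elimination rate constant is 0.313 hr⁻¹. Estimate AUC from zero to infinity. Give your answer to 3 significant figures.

AUC = 120 mcg/mL·hr

Trapezoidal AUC_0→3.5:
  [0→0.5]: (37.13+31.75)/2 × 0.5 = 17.22
  [0.5→2]: (31.75+19.85)/2 × 1.5 = 38.7
  [2→3.5]: (19.85+12.42)/2 × 1.5 = 24.2025
  Sum = 80.1225 mcg/mL·hr
Extrapolated tail: C_last / k_e = 12.42 / 0.313 = 39.681
AUC_0→∞ = 80.1225 + 39.681 = 119.8035 mcg/mL·hr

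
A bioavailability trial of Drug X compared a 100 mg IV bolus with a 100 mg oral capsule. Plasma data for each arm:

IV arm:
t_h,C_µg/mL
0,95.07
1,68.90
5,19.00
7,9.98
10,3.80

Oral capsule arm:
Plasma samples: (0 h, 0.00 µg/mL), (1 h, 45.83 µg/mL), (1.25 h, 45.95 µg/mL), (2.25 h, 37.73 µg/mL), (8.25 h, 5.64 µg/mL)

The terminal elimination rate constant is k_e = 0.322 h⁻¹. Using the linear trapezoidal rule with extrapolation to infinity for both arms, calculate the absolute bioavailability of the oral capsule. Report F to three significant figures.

Trapezoidal AUC_0→10 (IV):
  [0→1]: (95.07+68.90)/2 × 1 = 81.985
  [1→5]: (68.90+19.00)/2 × 4 = 175.8
  [5→7]: (19.00+9.98)/2 × 2 = 28.98
  [7→10]: (9.98+3.80)/2 × 3 = 20.67
  Sum = 307.435 µg/mL·h
IV tail: 3.80/0.322 = 11.801; AUC_iv,0→∞ = 307.435 + 11.801 = 319.236 µg/mL·h
Trapezoidal AUC_0→8.25 (oral capsule):
  [0→1]: (0.00+45.83)/2 × 1 = 22.915
  [1→1.25]: (45.83+45.95)/2 × 0.25 = 11.4725
  [1.25→2.25]: (45.95+37.73)/2 × 1 = 41.84
  [2.25→8.25]: (37.73+5.64)/2 × 6 = 130.11
  Sum = 206.3375 µg/mL·h
oral capsule tail: 5.64/0.322 = 17.516; AUC_ev,0→∞ = 206.3375 + 17.516 = 223.8535 µg/mL·h
F = (AUC_ev/D_ev)/(AUC_iv/D_iv) = (223.8535/100)/(319.236/100) = 2.238535/3.19236 = 0.7012

F = 0.701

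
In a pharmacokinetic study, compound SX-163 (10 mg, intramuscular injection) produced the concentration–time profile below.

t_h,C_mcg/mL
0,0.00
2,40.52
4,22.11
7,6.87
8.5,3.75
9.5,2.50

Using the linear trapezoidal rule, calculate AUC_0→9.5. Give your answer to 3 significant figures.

Trapezoidal AUC_0→9.5:
  [0→2]: (0.00+40.52)/2 × 2 = 40.52
  [2→4]: (40.52+22.11)/2 × 2 = 62.63
  [4→7]: (22.11+6.87)/2 × 3 = 43.47
  [7→8.5]: (6.87+3.75)/2 × 1.5 = 7.965
  [8.5→9.5]: (3.75+2.50)/2 × 1 = 3.125
  Sum = 157.71 mcg/mL·h

AUC = 158 mcg/mL·h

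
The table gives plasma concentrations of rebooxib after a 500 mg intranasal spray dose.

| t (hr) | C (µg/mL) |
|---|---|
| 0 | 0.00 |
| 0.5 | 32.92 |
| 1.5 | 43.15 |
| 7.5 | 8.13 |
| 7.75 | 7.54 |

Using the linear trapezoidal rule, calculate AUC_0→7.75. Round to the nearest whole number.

AUC = 202 µg/mL·hr

Trapezoidal AUC_0→7.75:
  [0→0.5]: (0.00+32.92)/2 × 0.5 = 8.23
  [0.5→1.5]: (32.92+43.15)/2 × 1 = 38.035
  [1.5→7.5]: (43.15+8.13)/2 × 6 = 153.84
  [7.5→7.75]: (8.13+7.54)/2 × 0.25 = 1.95875
  Sum = 202.06375 µg/mL·hr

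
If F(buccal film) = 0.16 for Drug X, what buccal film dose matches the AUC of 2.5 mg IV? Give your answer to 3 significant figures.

For equal systemic exposure: F × D_ev = D_iv
D_ev = D_iv / F = 2.5 / 0.16 = 15.625 mg

D_buccal = 15.6 mg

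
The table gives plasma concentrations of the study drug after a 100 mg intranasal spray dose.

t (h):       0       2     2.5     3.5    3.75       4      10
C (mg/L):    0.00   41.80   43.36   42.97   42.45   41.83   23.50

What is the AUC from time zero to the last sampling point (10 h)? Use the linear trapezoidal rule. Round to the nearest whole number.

Trapezoidal AUC_0→10:
  [0→2]: (0.00+41.80)/2 × 2 = 41.8
  [2→2.5]: (41.80+43.36)/2 × 0.5 = 21.29
  [2.5→3.5]: (43.36+42.97)/2 × 1 = 43.165
  [3.5→3.75]: (42.97+42.45)/2 × 0.25 = 10.6775
  [3.75→4]: (42.45+41.83)/2 × 0.25 = 10.535
  [4→10]: (41.83+23.50)/2 × 6 = 195.99
  Sum = 323.4575 mg/L·h

AUC = 323 mg/L·h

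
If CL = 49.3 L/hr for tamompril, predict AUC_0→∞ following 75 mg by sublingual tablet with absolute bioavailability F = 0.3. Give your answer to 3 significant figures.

AUC = 0.456 mg/L·hr

AUC_0→∞ = F × Dose / CL
        = 0.3 × 75 / 49.3 = 0.456389 mg/L·hr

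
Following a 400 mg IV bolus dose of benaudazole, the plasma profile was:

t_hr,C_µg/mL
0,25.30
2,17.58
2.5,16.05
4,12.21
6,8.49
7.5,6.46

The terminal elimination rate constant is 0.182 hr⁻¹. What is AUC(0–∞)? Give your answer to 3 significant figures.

Trapezoidal AUC_0→7.5:
  [0→2]: (25.30+17.58)/2 × 2 = 42.88
  [2→2.5]: (17.58+16.05)/2 × 0.5 = 8.4075
  [2.5→4]: (16.05+12.21)/2 × 1.5 = 21.195
  [4→6]: (12.21+8.49)/2 × 2 = 20.7
  [6→7.5]: (8.49+6.46)/2 × 1.5 = 11.2125
  Sum = 104.395 µg/mL·hr
Extrapolated tail: C_last / k_e = 6.46 / 0.182 = 35.495
AUC_0→∞ = 104.395 + 35.495 = 139.89 µg/mL·hr

AUC = 140 µg/mL·hr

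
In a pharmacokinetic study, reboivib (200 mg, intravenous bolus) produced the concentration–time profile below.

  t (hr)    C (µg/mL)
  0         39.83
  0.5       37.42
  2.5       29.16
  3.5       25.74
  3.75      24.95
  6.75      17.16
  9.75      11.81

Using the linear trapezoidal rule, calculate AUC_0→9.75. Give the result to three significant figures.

Trapezoidal AUC_0→9.75:
  [0→0.5]: (39.83+37.42)/2 × 0.5 = 19.3125
  [0.5→2.5]: (37.42+29.16)/2 × 2 = 66.58
  [2.5→3.5]: (29.16+25.74)/2 × 1 = 27.45
  [3.5→3.75]: (25.74+24.95)/2 × 0.25 = 6.33625
  [3.75→6.75]: (24.95+17.16)/2 × 3 = 63.165
  [6.75→9.75]: (17.16+11.81)/2 × 3 = 43.455
  Sum = 226.29875 µg/mL·hr

AUC = 226 µg/mL·hr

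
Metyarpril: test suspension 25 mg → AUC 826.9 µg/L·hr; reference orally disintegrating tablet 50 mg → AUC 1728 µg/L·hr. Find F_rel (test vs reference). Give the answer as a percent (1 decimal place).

F_rel = (AUC_test/D_test) / (AUC_ref/D_ref)
      = (826.9/25) / (1728/50)
      = 33.076 / 34.56 = 0.9571 = 95.71%

F_rel = 95.7%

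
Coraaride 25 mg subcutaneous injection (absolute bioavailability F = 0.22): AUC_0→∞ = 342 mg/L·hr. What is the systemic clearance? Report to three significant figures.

CL = 0.0161 L/hr

CL = F × Dose / AUC_0→∞
   = 0.22 × 25 / 342 = 0.0160819 L/hr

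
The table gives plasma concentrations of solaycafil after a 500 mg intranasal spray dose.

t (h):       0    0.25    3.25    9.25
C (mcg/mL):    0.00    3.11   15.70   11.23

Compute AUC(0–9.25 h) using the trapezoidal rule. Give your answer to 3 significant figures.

AUC = 109 mcg/mL·h

Trapezoidal AUC_0→9.25:
  [0→0.25]: (0.00+3.11)/2 × 0.25 = 0.38875
  [0.25→3.25]: (3.11+15.70)/2 × 3 = 28.215
  [3.25→9.25]: (15.70+11.23)/2 × 6 = 80.79
  Sum = 109.39375 mcg/mL·h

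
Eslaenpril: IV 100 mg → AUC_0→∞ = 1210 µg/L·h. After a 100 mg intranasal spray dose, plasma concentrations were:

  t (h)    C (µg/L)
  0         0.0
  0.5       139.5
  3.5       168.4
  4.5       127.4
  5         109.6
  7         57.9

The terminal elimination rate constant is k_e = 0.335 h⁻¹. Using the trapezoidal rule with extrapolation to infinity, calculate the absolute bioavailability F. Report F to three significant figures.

Trapezoidal AUC_0→7 (intranasal spray):
  [0→0.5]: (0.0+139.5)/2 × 0.5 = 34.875
  [0.5→3.5]: (139.5+168.4)/2 × 3 = 461.85
  [3.5→4.5]: (168.4+127.4)/2 × 1 = 147.9
  [4.5→5]: (127.4+109.6)/2 × 0.5 = 59.25
  [5→7]: (109.6+57.9)/2 × 2 = 167.5
  Sum = 871.375 µg/L·h
Tail: C_last/k_e = 57.9/0.335 = 172.836
AUC_0→∞ (intranasal spray) = 871.375 + 172.836 = 1044.211 µg/L·h
F = (AUC_ev/D_ev)/(AUC_iv/D_iv) = (1044.211/100)/(1210/100) = 10.44211/12.1 = 0.8630

F = 0.863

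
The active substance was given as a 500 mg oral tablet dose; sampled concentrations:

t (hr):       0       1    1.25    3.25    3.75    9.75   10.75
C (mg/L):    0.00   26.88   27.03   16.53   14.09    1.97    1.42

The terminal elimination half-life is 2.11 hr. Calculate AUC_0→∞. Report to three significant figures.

Trapezoidal AUC_0→10.75:
  [0→1]: (0.00+26.88)/2 × 1 = 13.44
  [1→1.25]: (26.88+27.03)/2 × 0.25 = 6.73875
  [1.25→3.25]: (27.03+16.53)/2 × 2 = 43.56
  [3.25→3.75]: (16.53+14.09)/2 × 0.5 = 7.655
  [3.75→9.75]: (14.09+1.97)/2 × 6 = 48.18
  [9.75→10.75]: (1.97+1.42)/2 × 1 = 1.695
  Sum = 121.26875 mg/L·hr
k_e = ln2 / t½ = 0.693147 / 2.11 = 0.3285 hr^-1
Extrapolated tail: C_last / k_e = 1.42 / 0.3285 = 4.323
AUC_0→∞ = 121.26875 + 4.323 = 125.59175 mg/L·hr

AUC = 126 mg/L·hr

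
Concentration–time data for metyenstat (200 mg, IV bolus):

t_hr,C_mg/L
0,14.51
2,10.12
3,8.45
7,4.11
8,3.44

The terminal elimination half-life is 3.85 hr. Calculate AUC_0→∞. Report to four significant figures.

AUC = 81.92 mg/L·hr

Trapezoidal AUC_0→8:
  [0→2]: (14.51+10.12)/2 × 2 = 24.63
  [2→3]: (10.12+8.45)/2 × 1 = 9.285
  [3→7]: (8.45+4.11)/2 × 4 = 25.12
  [7→8]: (4.11+3.44)/2 × 1 = 3.775
  Sum = 62.81 mg/L·hr
k_e = ln2 / t½ = 0.693147 / 3.85 = 0.1800 hr^-1
Extrapolated tail: C_last / k_e = 3.44 / 0.18 = 19.111
AUC_0→∞ = 62.81 + 19.111 = 81.921 mg/L·hr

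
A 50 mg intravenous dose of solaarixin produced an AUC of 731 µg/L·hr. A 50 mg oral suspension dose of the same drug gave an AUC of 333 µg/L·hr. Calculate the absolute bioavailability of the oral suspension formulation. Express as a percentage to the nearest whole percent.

F = (AUC_ev / D_ev) / (AUC_iv / D_iv)
  = (333/50) / (731/50)
  = 6.66 / 14.62 = 0.4555
  = 45.55%

F = 46%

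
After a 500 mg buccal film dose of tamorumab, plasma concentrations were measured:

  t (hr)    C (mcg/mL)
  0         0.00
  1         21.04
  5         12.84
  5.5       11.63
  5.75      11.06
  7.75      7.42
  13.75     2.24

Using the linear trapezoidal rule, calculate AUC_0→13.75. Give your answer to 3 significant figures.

Trapezoidal AUC_0→13.75:
  [0→1]: (0.00+21.04)/2 × 1 = 10.52
  [1→5]: (21.04+12.84)/2 × 4 = 67.76
  [5→5.5]: (12.84+11.63)/2 × 0.5 = 6.1175
  [5.5→5.75]: (11.63+11.06)/2 × 0.25 = 2.83625
  [5.75→7.75]: (11.06+7.42)/2 × 2 = 18.48
  [7.75→13.75]: (7.42+2.24)/2 × 6 = 28.98
  Sum = 134.69375 mcg/mL·hr

AUC = 135 mcg/mL·hr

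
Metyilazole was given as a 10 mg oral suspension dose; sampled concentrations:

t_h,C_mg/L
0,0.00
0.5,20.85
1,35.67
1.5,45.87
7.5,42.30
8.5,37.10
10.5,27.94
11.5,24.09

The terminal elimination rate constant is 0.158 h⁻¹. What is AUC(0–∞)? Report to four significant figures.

AUC = 587.5 mg/L·h

Trapezoidal AUC_0→11.5:
  [0→0.5]: (0.00+20.85)/2 × 0.5 = 5.2125
  [0.5→1]: (20.85+35.67)/2 × 0.5 = 14.13
  [1→1.5]: (35.67+45.87)/2 × 0.5 = 20.385
  [1.5→7.5]: (45.87+42.30)/2 × 6 = 264.51
  [7.5→8.5]: (42.30+37.10)/2 × 1 = 39.7
  [8.5→10.5]: (37.10+27.94)/2 × 2 = 65.04
  [10.5→11.5]: (27.94+24.09)/2 × 1 = 26.015
  Sum = 434.9925 mg/L·h
Extrapolated tail: C_last / k_e = 24.09 / 0.158 = 152.468
AUC_0→∞ = 434.9925 + 152.468 = 587.4605 mg/L·h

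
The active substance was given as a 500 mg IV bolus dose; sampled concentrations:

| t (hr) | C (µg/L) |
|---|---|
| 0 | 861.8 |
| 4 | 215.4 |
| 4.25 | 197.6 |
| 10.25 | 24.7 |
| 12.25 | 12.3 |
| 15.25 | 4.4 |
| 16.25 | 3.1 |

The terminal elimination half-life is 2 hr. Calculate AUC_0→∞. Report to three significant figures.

Trapezoidal AUC_0→16.25:
  [0→4]: (861.8+215.4)/2 × 4 = 2154.4
  [4→4.25]: (215.4+197.6)/2 × 0.25 = 51.625
  [4.25→10.25]: (197.6+24.7)/2 × 6 = 666.9
  [10.25→12.25]: (24.7+12.3)/2 × 2 = 37.0
  [12.25→15.25]: (12.3+4.4)/2 × 3 = 25.05
  [15.25→16.25]: (4.4+3.1)/2 × 1 = 3.75
  Sum = 2938.725 µg/L·hr
k_e = ln2 / t½ = 0.693147 / 2 = 0.3466 hr^-1
Extrapolated tail: C_last / k_e = 3.1 / 0.3466 = 8.944
AUC_0→∞ = 2938.725 + 8.944 = 2947.669 µg/L·hr

AUC = 2950 µg/L·hr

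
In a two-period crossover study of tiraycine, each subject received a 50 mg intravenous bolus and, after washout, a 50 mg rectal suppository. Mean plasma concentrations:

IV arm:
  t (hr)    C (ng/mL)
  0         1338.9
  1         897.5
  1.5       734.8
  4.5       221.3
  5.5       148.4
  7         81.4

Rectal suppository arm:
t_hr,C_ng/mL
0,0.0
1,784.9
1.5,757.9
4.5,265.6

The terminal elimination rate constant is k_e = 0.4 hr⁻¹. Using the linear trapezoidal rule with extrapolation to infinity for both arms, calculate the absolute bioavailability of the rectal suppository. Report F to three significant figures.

F = 0.846

Trapezoidal AUC_0→7 (IV):
  [0→1]: (1338.9+897.5)/2 × 1 = 1118.2
  [1→1.5]: (897.5+734.8)/2 × 0.5 = 408.075
  [1.5→4.5]: (734.8+221.3)/2 × 3 = 1434.15
  [4.5→5.5]: (221.3+148.4)/2 × 1 = 184.85
  [5.5→7]: (148.4+81.4)/2 × 1.5 = 172.35
  Sum = 3317.625 ng/mL·hr
IV tail: 81.4/0.4 = 203.500; AUC_iv,0→∞ = 3317.625 + 203.500 = 3521.125 ng/mL·hr
Trapezoidal AUC_0→4.5 (rectal suppository):
  [0→1]: (0.0+784.9)/2 × 1 = 392.45
  [1→1.5]: (784.9+757.9)/2 × 0.5 = 385.7
  [1.5→4.5]: (757.9+265.6)/2 × 3 = 1535.25
  Sum = 2313.4 ng/mL·hr
rectal suppository tail: 265.6/0.4 = 664.000; AUC_ev,0→∞ = 2313.4 + 664.000 = 2977.4 ng/mL·hr
F = (AUC_ev/D_ev)/(AUC_iv/D_iv) = (2977.4/50)/(3521.125/50) = 59.548/70.4225 = 0.8456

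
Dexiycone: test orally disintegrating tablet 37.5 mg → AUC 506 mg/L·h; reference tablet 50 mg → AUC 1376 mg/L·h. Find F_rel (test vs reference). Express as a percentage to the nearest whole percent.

F_rel = (AUC_test/D_test) / (AUC_ref/D_ref)
      = (506/37.5) / (1376/50)
      = 13.4933 / 27.52 = 0.4903 = 49.03%

F_rel = 49%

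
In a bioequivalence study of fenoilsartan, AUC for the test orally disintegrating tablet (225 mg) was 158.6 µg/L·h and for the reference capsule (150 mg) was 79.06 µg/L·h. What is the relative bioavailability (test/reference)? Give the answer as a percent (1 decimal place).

F_rel = (AUC_test/D_test) / (AUC_ref/D_ref)
      = (158.6/225) / (79.06/150)
      = 0.704889 / 0.527067 = 1.3374 = 133.74%

F_rel = 133.7%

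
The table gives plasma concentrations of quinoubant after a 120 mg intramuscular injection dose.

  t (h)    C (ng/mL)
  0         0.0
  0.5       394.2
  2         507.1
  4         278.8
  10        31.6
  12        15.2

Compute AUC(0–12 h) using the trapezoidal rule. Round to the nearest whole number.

AUC = 2538 ng/mL·h

Trapezoidal AUC_0→12:
  [0→0.5]: (0.0+394.2)/2 × 0.5 = 98.55
  [0.5→2]: (394.2+507.1)/2 × 1.5 = 675.975
  [2→4]: (507.1+278.8)/2 × 2 = 785.9
  [4→10]: (278.8+31.6)/2 × 6 = 931.2
  [10→12]: (31.6+15.2)/2 × 2 = 46.8
  Sum = 2538.425 ng/mL·h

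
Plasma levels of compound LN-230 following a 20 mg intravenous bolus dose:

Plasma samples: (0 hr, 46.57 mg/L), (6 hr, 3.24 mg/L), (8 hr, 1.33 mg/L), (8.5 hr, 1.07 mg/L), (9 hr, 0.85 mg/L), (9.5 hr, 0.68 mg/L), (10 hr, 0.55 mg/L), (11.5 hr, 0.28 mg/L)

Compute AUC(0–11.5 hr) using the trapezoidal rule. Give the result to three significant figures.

Trapezoidal AUC_0→11.5:
  [0→6]: (46.57+3.24)/2 × 6 = 149.43
  [6→8]: (3.24+1.33)/2 × 2 = 4.57
  [8→8.5]: (1.33+1.07)/2 × 0.5 = 0.6
  [8.5→9]: (1.07+0.85)/2 × 0.5 = 0.48
  [9→9.5]: (0.85+0.68)/2 × 0.5 = 0.3825
  [9.5→10]: (0.68+0.55)/2 × 0.5 = 0.3075
  [10→11.5]: (0.55+0.28)/2 × 1.5 = 0.6225
  Sum = 156.3925 mg/L·hr

AUC = 156 mg/L·hr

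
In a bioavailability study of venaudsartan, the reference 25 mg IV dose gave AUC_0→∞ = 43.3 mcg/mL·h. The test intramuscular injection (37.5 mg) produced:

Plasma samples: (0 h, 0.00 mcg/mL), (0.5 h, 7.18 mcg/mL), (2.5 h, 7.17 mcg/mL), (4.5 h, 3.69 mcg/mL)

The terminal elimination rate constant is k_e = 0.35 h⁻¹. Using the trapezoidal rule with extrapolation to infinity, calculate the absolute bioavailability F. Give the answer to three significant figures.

Trapezoidal AUC_0→4.5 (intramuscular injection):
  [0→0.5]: (0.00+7.18)/2 × 0.5 = 1.795
  [0.5→2.5]: (7.18+7.17)/2 × 2 = 14.35
  [2.5→4.5]: (7.17+3.69)/2 × 2 = 10.86
  Sum = 27.005 mcg/mL·h
Tail: C_last/k_e = 3.69/0.35 = 10.543
AUC_0→∞ (intramuscular injection) = 27.005 + 10.543 = 37.548 mcg/mL·h
F = (AUC_ev/D_ev)/(AUC_iv/D_iv) = (37.548/37.5)/(43.3/25) = 1.00128/1.732 = 0.5781

F = 0.578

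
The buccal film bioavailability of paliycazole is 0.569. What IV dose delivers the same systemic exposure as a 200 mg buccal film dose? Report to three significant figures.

Systemic exposure from an extravascular dose = F × D_ev, so the equivalent IV dose is F × D_ev.
D_iv = F × D_ev = 0.569 × 200 = 113.8 mg

D_iv = 114 mg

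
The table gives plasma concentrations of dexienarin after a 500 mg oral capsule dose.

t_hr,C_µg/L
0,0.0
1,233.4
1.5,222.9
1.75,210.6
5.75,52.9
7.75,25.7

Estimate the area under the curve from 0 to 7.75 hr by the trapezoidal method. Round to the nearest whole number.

AUC = 891 µg/L·hr

Trapezoidal AUC_0→7.75:
  [0→1]: (0.0+233.4)/2 × 1 = 116.7
  [1→1.5]: (233.4+222.9)/2 × 0.5 = 114.075
  [1.5→1.75]: (222.9+210.6)/2 × 0.25 = 54.1875
  [1.75→5.75]: (210.6+52.9)/2 × 4 = 527.0
  [5.75→7.75]: (52.9+25.7)/2 × 2 = 78.6
  Sum = 890.5625 µg/L·hr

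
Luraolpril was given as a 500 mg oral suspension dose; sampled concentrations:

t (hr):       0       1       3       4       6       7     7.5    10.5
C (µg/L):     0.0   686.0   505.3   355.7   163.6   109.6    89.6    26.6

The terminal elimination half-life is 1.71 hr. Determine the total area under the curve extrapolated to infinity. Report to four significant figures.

AUC = 2910 µg/L·hr

Trapezoidal AUC_0→10.5:
  [0→1]: (0.0+686.0)/2 × 1 = 343.0
  [1→3]: (686.0+505.3)/2 × 2 = 1191.3
  [3→4]: (505.3+355.7)/2 × 1 = 430.5
  [4→6]: (355.7+163.6)/2 × 2 = 519.3
  [6→7]: (163.6+109.6)/2 × 1 = 136.6
  [7→7.5]: (109.6+89.6)/2 × 0.5 = 49.8
  [7.5→10.5]: (89.6+26.6)/2 × 3 = 174.3
  Sum = 2844.8 µg/L·hr
k_e = ln2 / t½ = 0.693147 / 1.71 = 0.4053 hr^-1
Extrapolated tail: C_last / k_e = 26.6 / 0.4053 = 65.630
AUC_0→∞ = 2844.8 + 65.630 = 2910.43 µg/L·hr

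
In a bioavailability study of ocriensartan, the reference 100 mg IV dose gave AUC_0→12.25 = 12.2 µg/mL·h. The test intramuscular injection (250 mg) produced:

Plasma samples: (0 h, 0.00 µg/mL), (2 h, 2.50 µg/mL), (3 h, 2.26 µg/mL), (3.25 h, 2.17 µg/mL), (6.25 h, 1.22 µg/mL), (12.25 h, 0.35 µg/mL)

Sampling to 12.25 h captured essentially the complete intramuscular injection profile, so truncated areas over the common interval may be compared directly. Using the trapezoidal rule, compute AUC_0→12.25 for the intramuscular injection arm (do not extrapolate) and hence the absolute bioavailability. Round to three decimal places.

F = 0.499

Trapezoidal AUC_0→12.25 (intramuscular injection):
  [0→2]: (0.00+2.50)/2 × 2 = 2.5
  [2→3]: (2.50+2.26)/2 × 1 = 2.38
  [3→3.25]: (2.26+2.17)/2 × 0.25 = 0.55375
  [3.25→6.25]: (2.17+1.22)/2 × 3 = 5.085
  [6.25→12.25]: (1.22+0.35)/2 × 6 = 4.71
  Sum = 15.22875 µg/mL·h
F = (AUC_ev/D_ev)/(AUC_iv/D_iv) = (15.22875/250)/(12.2/100) = 0.060915/0.122 = 0.4993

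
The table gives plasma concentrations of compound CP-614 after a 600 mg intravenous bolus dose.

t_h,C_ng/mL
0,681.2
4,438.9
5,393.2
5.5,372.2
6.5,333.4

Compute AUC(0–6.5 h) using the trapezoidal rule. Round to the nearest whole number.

Trapezoidal AUC_0→6.5:
  [0→4]: (681.2+438.9)/2 × 4 = 2240.2
  [4→5]: (438.9+393.2)/2 × 1 = 416.05
  [5→5.5]: (393.2+372.2)/2 × 0.5 = 191.35
  [5.5→6.5]: (372.2+333.4)/2 × 1 = 352.8
  Sum = 3200.4 ng/mL·h

AUC = 3200 ng/mL·h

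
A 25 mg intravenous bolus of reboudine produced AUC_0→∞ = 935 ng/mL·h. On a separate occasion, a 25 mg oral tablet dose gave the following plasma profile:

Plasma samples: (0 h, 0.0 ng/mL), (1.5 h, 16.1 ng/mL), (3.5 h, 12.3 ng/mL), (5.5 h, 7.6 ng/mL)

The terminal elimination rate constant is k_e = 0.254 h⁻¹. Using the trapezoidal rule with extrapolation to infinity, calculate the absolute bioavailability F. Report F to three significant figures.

F = 0.0966

Trapezoidal AUC_0→5.5 (oral tablet):
  [0→1.5]: (0.0+16.1)/2 × 1.5 = 12.075
  [1.5→3.5]: (16.1+12.3)/2 × 2 = 28.4
  [3.5→5.5]: (12.3+7.6)/2 × 2 = 19.9
  Sum = 60.375 ng/mL·h
Tail: C_last/k_e = 7.6/0.254 = 29.921
AUC_0→∞ (oral tablet) = 60.375 + 29.921 = 90.296 ng/mL·h
F = (AUC_ev/D_ev)/(AUC_iv/D_iv) = (90.296/25)/(935/25) = 3.61184/37.4 = 0.0966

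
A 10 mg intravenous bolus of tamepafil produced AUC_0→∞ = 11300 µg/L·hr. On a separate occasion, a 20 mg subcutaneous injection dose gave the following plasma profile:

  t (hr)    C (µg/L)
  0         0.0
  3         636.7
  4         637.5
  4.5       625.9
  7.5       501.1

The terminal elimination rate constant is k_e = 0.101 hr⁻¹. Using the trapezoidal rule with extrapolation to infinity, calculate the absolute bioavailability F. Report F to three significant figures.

F = 0.379

Trapezoidal AUC_0→7.5 (subcutaneous injection):
  [0→3]: (0.0+636.7)/2 × 3 = 955.05
  [3→4]: (636.7+637.5)/2 × 1 = 637.1
  [4→4.5]: (637.5+625.9)/2 × 0.5 = 315.85
  [4.5→7.5]: (625.9+501.1)/2 × 3 = 1690.5
  Sum = 3598.5 µg/L·hr
Tail: C_last/k_e = 501.1/0.101 = 4961.386
AUC_0→∞ (subcutaneous injection) = 3598.5 + 4961.386 = 8559.886 µg/L·hr
F = (AUC_ev/D_ev)/(AUC_iv/D_iv) = (8559.886/20)/(11300/10) = 427.9943/1130 = 0.3788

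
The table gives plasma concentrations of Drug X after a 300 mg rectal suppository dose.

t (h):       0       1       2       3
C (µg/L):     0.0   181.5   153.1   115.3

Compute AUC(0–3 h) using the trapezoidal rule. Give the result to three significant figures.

AUC = 392 µg/L·h

Trapezoidal AUC_0→3:
  [0→1]: (0.0+181.5)/2 × 1 = 90.75
  [1→2]: (181.5+153.1)/2 × 1 = 167.3
  [2→3]: (153.1+115.3)/2 × 1 = 134.2
  Sum = 392.25 µg/L·h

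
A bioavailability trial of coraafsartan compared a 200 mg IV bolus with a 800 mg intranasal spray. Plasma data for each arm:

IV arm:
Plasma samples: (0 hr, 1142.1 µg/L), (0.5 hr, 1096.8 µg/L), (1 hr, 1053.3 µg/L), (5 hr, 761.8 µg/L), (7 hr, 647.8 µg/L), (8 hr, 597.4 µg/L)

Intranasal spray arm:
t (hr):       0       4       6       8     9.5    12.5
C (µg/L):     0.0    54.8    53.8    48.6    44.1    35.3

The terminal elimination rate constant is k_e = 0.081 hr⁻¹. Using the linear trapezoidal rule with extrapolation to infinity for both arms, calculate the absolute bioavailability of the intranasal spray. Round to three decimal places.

Trapezoidal AUC_0→8 (IV):
  [0→0.5]: (1142.1+1096.8)/2 × 0.5 = 559.725
  [0.5→1]: (1096.8+1053.3)/2 × 0.5 = 537.525
  [1→5]: (1053.3+761.8)/2 × 4 = 3630.2
  [5→7]: (761.8+647.8)/2 × 2 = 1409.6
  [7→8]: (647.8+597.4)/2 × 1 = 622.6
  Sum = 6759.65 µg/L·hr
IV tail: 597.4/0.081 = 7375.309; AUC_iv,0→∞ = 6759.65 + 7375.309 = 14134.959 µg/L·hr
Trapezoidal AUC_0→12.5 (intranasal spray):
  [0→4]: (0.0+54.8)/2 × 4 = 109.6
  [4→6]: (54.8+53.8)/2 × 2 = 108.6
  [6→8]: (53.8+48.6)/2 × 2 = 102.4
  [8→9.5]: (48.6+44.1)/2 × 1.5 = 69.525
  [9.5→12.5]: (44.1+35.3)/2 × 3 = 119.1
  Sum = 509.225 µg/L·hr
intranasal spray tail: 35.3/0.081 = 435.802; AUC_ev,0→∞ = 509.225 + 435.802 = 945.027 µg/L·hr
F = (AUC_ev/D_ev)/(AUC_iv/D_iv) = (945.027/800)/(14134.959/200) = 1.18128/70.674795 = 0.0167

F = 0.017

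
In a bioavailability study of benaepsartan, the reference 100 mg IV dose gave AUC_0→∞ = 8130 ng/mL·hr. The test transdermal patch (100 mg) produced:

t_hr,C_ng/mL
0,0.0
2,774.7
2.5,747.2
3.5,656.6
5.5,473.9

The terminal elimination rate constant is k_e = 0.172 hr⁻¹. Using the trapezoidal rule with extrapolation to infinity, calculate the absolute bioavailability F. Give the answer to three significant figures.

F = 0.706

Trapezoidal AUC_0→5.5 (transdermal patch):
  [0→2]: (0.0+774.7)/2 × 2 = 774.7
  [2→2.5]: (774.7+747.2)/2 × 0.5 = 380.475
  [2.5→3.5]: (747.2+656.6)/2 × 1 = 701.9
  [3.5→5.5]: (656.6+473.9)/2 × 2 = 1130.5
  Sum = 2987.575 ng/mL·hr
Tail: C_last/k_e = 473.9/0.172 = 2755.233
AUC_0→∞ (transdermal patch) = 2987.575 + 2755.233 = 5742.808 ng/mL·hr
F = (AUC_ev/D_ev)/(AUC_iv/D_iv) = (5742.808/100)/(8130/100) = 57.42808/81.3 = 0.7064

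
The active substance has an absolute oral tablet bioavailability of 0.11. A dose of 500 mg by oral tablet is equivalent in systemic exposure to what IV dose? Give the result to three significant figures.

Systemic exposure from an extravascular dose = F × D_ev, so the equivalent IV dose is F × D_ev.
D_iv = F × D_ev = 0.11 × 500 = 55 mg

D_iv = 55.0 mg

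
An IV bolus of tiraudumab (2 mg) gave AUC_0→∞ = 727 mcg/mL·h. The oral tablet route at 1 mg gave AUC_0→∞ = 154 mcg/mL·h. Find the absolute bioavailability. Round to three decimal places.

F = (AUC_ev / D_ev) / (AUC_iv / D_iv)
  = (154/1) / (727/2)
  = 154 / 363.5 = 0.4237

F = 0.424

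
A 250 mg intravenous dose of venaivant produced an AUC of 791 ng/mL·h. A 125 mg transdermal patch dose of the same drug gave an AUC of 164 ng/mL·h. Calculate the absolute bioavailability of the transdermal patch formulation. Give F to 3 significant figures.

F = 0.415

F = (AUC_ev / D_ev) / (AUC_iv / D_iv)
  = (164/125) / (791/250)
  = 1.312 / 3.164 = 0.4147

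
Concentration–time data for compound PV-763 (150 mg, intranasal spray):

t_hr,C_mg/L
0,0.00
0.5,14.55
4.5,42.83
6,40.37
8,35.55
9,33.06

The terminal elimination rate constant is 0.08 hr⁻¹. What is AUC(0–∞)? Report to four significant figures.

AUC = 704.3 mg/L·hr

Trapezoidal AUC_0→9:
  [0→0.5]: (0.00+14.55)/2 × 0.5 = 3.6375
  [0.5→4.5]: (14.55+42.83)/2 × 4 = 114.76
  [4.5→6]: (42.83+40.37)/2 × 1.5 = 62.4
  [6→8]: (40.37+35.55)/2 × 2 = 75.92
  [8→9]: (35.55+33.06)/2 × 1 = 34.305
  Sum = 291.0225 mg/L·hr
Extrapolated tail: C_last / k_e = 33.06 / 0.08 = 413.250
AUC_0→∞ = 291.0225 + 413.250 = 704.2725 mg/L·hr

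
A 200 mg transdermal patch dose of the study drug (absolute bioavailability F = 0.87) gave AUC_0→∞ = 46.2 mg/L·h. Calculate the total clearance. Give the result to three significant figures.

CL = 3.77 L/h

CL = F × Dose / AUC_0→∞
   = 0.87 × 200 / 46.2 = 3.76623 L/h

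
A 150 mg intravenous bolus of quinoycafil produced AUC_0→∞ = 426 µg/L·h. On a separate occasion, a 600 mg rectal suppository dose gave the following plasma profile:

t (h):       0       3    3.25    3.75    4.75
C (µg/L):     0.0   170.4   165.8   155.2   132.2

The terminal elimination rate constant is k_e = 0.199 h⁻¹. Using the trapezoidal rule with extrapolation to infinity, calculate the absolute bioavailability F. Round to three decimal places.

F = 0.696

Trapezoidal AUC_0→4.75 (rectal suppository):
  [0→3]: (0.0+170.4)/2 × 3 = 255.6
  [3→3.25]: (170.4+165.8)/2 × 0.25 = 42.025
  [3.25→3.75]: (165.8+155.2)/2 × 0.5 = 80.25
  [3.75→4.75]: (155.2+132.2)/2 × 1 = 143.7
  Sum = 521.575 µg/L·h
Tail: C_last/k_e = 132.2/0.199 = 664.322
AUC_0→∞ (rectal suppository) = 521.575 + 664.322 = 1185.897 µg/L·h
F = (AUC_ev/D_ev)/(AUC_iv/D_iv) = (1185.897/600)/(426/150) = 1.976495/2.84 = 0.6959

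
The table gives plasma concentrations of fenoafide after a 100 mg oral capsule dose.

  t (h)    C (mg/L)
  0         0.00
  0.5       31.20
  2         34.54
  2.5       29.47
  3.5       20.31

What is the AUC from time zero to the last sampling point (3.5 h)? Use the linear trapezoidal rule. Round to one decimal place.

AUC = 98.0 mg/L·h

Trapezoidal AUC_0→3.5:
  [0→0.5]: (0.00+31.20)/2 × 0.5 = 7.8
  [0.5→2]: (31.20+34.54)/2 × 1.5 = 49.305
  [2→2.5]: (34.54+29.47)/2 × 0.5 = 16.0025
  [2.5→3.5]: (29.47+20.31)/2 × 1 = 24.89
  Sum = 97.9975 mg/L·h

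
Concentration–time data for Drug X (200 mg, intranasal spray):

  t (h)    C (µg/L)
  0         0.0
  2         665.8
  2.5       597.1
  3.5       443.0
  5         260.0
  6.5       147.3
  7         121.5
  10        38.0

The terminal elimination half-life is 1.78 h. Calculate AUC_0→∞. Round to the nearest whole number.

Trapezoidal AUC_0→10:
  [0→2]: (0.0+665.8)/2 × 2 = 665.8
  [2→2.5]: (665.8+597.1)/2 × 0.5 = 315.725
  [2.5→3.5]: (597.1+443.0)/2 × 1 = 520.05
  [3.5→5]: (443.0+260.0)/2 × 1.5 = 527.25
  [5→6.5]: (260.0+147.3)/2 × 1.5 = 305.475
  [6.5→7]: (147.3+121.5)/2 × 0.5 = 67.2
  [7→10]: (121.5+38.0)/2 × 3 = 239.25
  Sum = 2640.75 µg/L·h
k_e = ln2 / t½ = 0.693147 / 1.78 = 0.3894 h^-1
Extrapolated tail: C_last / k_e = 38.0 / 0.3894 = 97.586
AUC_0→∞ = 2640.75 + 97.586 = 2738.336 µg/L·h

AUC = 2738 µg/L·h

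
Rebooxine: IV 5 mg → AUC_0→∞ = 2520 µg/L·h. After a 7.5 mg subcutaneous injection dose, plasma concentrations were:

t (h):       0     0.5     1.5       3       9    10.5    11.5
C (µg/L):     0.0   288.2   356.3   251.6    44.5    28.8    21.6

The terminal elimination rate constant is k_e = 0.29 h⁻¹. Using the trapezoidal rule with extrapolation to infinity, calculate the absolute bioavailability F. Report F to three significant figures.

Trapezoidal AUC_0→11.5 (subcutaneous injection):
  [0→0.5]: (0.0+288.2)/2 × 0.5 = 72.05
  [0.5→1.5]: (288.2+356.3)/2 × 1 = 322.25
  [1.5→3]: (356.3+251.6)/2 × 1.5 = 455.925
  [3→9]: (251.6+44.5)/2 × 6 = 888.3
  [9→10.5]: (44.5+28.8)/2 × 1.5 = 54.975
  [10.5→11.5]: (28.8+21.6)/2 × 1 = 25.2
  Sum = 1818.7 µg/L·h
Tail: C_last/k_e = 21.6/0.29 = 74.483
AUC_0→∞ (subcutaneous injection) = 1818.7 + 74.483 = 1893.183 µg/L·h
F = (AUC_ev/D_ev)/(AUC_iv/D_iv) = (1893.183/7.5)/(2520/5) = 252.4244/504 = 0.5008

F = 0.501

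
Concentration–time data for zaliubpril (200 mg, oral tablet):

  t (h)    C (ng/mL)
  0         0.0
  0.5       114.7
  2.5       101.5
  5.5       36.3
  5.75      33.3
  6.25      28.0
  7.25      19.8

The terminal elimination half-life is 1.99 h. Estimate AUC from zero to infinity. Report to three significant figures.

Trapezoidal AUC_0→7.25:
  [0→0.5]: (0.0+114.7)/2 × 0.5 = 28.675
  [0.5→2.5]: (114.7+101.5)/2 × 2 = 216.2
  [2.5→5.5]: (101.5+36.3)/2 × 3 = 206.7
  [5.5→5.75]: (36.3+33.3)/2 × 0.25 = 8.7
  [5.75→6.25]: (33.3+28.0)/2 × 0.5 = 15.325
  [6.25→7.25]: (28.0+19.8)/2 × 1 = 23.9
  Sum = 499.5 ng/mL·h
k_e = ln2 / t½ = 0.693147 / 1.99 = 0.3483 h^-1
Extrapolated tail: C_last / k_e = 19.8 / 0.3483 = 56.848
AUC_0→∞ = 499.5 + 56.848 = 556.348 ng/mL·h

AUC = 556 ng/mL·h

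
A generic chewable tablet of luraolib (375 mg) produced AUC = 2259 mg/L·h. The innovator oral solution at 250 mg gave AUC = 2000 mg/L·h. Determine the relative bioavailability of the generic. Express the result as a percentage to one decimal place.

F_rel = (AUC_test/D_test) / (AUC_ref/D_ref)
      = (2259/375) / (2000/250)
      = 6.024 / 8 = 0.7530 = 75.30%

F_rel = 75.3%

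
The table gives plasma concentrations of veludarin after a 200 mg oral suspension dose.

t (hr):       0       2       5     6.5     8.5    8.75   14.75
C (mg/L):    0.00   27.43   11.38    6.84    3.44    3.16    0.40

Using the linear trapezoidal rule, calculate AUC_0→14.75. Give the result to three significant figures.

AUC = 121 mg/L·hr

Trapezoidal AUC_0→14.75:
  [0→2]: (0.00+27.43)/2 × 2 = 27.43
  [2→5]: (27.43+11.38)/2 × 3 = 58.215
  [5→6.5]: (11.38+6.84)/2 × 1.5 = 13.665
  [6.5→8.5]: (6.84+3.44)/2 × 2 = 10.28
  [8.5→8.75]: (3.44+3.16)/2 × 0.25 = 0.825
  [8.75→14.75]: (3.16+0.40)/2 × 6 = 10.68
  Sum = 121.095 mg/L·hr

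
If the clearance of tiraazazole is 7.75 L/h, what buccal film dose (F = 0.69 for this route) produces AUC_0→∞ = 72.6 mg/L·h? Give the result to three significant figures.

Dose = CL × AUC_0→∞ / F
     = 7.75 × 72.6 / 0.69 = 815.435 mg

Dose = 815 mg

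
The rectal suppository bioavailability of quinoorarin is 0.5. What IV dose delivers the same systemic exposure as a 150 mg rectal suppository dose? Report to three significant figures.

Systemic exposure from an extravascular dose = F × D_ev, so the equivalent IV dose is F × D_ev.
D_iv = F × D_ev = 0.5 × 150 = 75 mg

D_iv = 75.0 mg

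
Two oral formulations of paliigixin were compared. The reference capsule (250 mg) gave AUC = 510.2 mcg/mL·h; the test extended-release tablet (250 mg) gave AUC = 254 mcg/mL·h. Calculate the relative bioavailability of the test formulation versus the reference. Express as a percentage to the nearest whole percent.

F_rel = (AUC_test/D_test) / (AUC_ref/D_ref)
      = (254/250) / (510.2/250)
      = 1.016 / 2.0408 = 0.4978 = 49.78%

F_rel = 50%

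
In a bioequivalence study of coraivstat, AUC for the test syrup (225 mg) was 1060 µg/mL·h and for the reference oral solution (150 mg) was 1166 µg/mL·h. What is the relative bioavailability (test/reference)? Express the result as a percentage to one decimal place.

F_rel = (AUC_test/D_test) / (AUC_ref/D_ref)
      = (1060/225) / (1166/150)
      = 4.71111 / 7.77333 = 0.6061 = 60.61%

F_rel = 60.6%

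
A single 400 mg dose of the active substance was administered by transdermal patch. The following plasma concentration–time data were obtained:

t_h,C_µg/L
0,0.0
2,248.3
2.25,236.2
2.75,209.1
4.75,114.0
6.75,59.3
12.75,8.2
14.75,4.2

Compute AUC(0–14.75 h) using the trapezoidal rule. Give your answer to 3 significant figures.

AUC = 1130 µg/L·h

Trapezoidal AUC_0→14.75:
  [0→2]: (0.0+248.3)/2 × 2 = 248.3
  [2→2.25]: (248.3+236.2)/2 × 0.25 = 60.5625
  [2.25→2.75]: (236.2+209.1)/2 × 0.5 = 111.325
  [2.75→4.75]: (209.1+114.0)/2 × 2 = 323.1
  [4.75→6.75]: (114.0+59.3)/2 × 2 = 173.3
  [6.75→12.75]: (59.3+8.2)/2 × 6 = 202.5
  [12.75→14.75]: (8.2+4.2)/2 × 2 = 12.4
  Sum = 1131.4875 µg/L·h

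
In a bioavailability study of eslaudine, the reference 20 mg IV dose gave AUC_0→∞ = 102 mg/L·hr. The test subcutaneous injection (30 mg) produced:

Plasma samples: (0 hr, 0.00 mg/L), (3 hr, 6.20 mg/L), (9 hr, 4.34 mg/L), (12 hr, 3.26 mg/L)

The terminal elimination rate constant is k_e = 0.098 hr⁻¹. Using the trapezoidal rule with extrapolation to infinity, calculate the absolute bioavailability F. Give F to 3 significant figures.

F = 0.559

Trapezoidal AUC_0→12 (subcutaneous injection):
  [0→3]: (0.00+6.20)/2 × 3 = 9.3
  [3→9]: (6.20+4.34)/2 × 6 = 31.62
  [9→12]: (4.34+3.26)/2 × 3 = 11.4
  Sum = 52.32 mg/L·hr
Tail: C_last/k_e = 3.26/0.098 = 33.265
AUC_0→∞ (subcutaneous injection) = 52.32 + 33.265 = 85.585 mg/L·hr
F = (AUC_ev/D_ev)/(AUC_iv/D_iv) = (85.585/30)/(102/20) = 2.85283/5.1 = 0.5594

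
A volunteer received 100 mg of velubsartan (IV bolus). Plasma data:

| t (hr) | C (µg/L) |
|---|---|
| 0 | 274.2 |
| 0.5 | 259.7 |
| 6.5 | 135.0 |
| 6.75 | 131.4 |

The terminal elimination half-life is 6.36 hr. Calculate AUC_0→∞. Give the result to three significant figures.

Trapezoidal AUC_0→6.75:
  [0→0.5]: (274.2+259.7)/2 × 0.5 = 133.475
  [0.5→6.5]: (259.7+135.0)/2 × 6 = 1184.1
  [6.5→6.75]: (135.0+131.4)/2 × 0.25 = 33.3
  Sum = 1350.875 µg/L·hr
k_e = ln2 / t½ = 0.693147 / 6.36 = 0.1090 hr^-1
Extrapolated tail: C_last / k_e = 131.4 / 0.109 = 1205.505
AUC_0→∞ = 1350.875 + 1205.505 = 2556.38 µg/L·hr

AUC = 2560 µg/L·hr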